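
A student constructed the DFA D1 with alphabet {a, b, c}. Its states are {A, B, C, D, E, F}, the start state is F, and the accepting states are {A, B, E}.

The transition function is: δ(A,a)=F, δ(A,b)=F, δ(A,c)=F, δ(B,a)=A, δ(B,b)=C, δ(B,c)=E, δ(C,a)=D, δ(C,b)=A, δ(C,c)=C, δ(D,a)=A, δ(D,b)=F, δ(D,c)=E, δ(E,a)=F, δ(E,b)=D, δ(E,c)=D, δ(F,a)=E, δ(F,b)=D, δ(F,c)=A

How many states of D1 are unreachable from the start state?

2

Starting at F and following transitions, the reachable set is {A, D, E, F}. That leaves B, C unreachable — 2 in total.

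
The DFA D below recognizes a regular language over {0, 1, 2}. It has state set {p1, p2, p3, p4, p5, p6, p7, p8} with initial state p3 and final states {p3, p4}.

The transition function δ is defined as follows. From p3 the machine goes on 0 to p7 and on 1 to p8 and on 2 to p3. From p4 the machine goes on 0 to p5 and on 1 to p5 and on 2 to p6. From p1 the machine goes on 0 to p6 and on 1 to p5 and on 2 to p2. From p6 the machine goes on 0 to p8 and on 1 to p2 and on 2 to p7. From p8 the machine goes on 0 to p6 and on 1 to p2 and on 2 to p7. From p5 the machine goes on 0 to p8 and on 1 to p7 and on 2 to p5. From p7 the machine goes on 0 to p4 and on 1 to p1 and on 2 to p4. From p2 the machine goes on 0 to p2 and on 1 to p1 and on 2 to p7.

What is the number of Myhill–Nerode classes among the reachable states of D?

Every state is reachable, so we keep all 8.
P0 = {p3,p4} | {p1,p2,p5,p6,p7,p8}.
On input 2, block {p3,p4} splits into {p3} and {p4}.
On input 0, block {p1,p2,p5,p6,p7,p8} splits into {p1,p2,p5,p6,p8} and {p7}.
Split {p1,p2,p5,p6,p8} by δ(·,1) → {p1,p2,p6,p8} and {p5}.
Refine {p1,p2,p6,p8} on symbol 1: members go to different blocks, giving {p2,p6,p8} and {p1}.
On input 1, block {p2,p6,p8} splits into {p6,p8} and {p2}.
Stable partition: {p3} | {p6,p8} | {p4} | {p7} | {p5} | {p1} | {p2} — 7 equivalence classes.

7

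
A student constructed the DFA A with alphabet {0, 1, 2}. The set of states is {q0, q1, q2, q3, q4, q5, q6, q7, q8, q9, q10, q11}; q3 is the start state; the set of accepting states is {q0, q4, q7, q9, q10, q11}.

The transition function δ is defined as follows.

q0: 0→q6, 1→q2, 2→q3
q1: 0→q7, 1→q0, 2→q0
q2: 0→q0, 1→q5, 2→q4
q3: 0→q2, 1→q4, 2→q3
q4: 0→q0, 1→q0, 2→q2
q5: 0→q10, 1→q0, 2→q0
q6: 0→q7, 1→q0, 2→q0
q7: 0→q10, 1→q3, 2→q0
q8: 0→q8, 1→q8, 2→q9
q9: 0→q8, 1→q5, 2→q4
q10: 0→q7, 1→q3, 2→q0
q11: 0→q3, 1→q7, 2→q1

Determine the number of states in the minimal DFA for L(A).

First remove the unreachable states {q1,q8,q9,q11}; 8 states remain.
Start with accepting vs non-accepting: {q0,q4,q7,q10} | {q2,q3,q5,q6}.
On input 0, block {q0,q4,q7,q10} splits into {q4,q7,q10} and {q0}.
Refine {q4,q7,q10} on symbol 0: members go to different blocks, giving {q7,q10} and {q4}.
Refine {q2,q3,q5,q6} on symbol 0: members go to different blocks, giving {q5,q6} and {q2} and {q3}.
Stable partition: {q7,q10} | {q5,q6} | {q0} | {q4} | {q2} | {q3} — 6 equivalence classes.

6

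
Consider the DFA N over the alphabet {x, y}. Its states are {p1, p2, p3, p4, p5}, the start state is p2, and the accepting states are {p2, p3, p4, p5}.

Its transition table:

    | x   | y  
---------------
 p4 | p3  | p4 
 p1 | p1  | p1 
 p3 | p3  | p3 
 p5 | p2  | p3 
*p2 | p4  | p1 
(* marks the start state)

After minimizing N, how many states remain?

Reachable states from the start: {p1,p2,p3,p4}. Unreachable: {p5} — drop them.
P0 = {p2,p3,p4} | {p1}.
On input y, block {p2,p3,p4} splits into {p3,p4} and {p2}.
No further refinement is possible. Final partition (3 blocks): {p3,p4} | {p1} | {p2}.

3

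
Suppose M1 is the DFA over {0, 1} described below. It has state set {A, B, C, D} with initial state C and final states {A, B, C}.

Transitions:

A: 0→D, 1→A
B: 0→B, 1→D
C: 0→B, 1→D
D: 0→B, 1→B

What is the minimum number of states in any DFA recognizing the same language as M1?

First remove the unreachable states {A}; 3 states remain.
Initial partition by acceptance: {B,C} | {D}.
Stable partition: {B,C} | {D} — 2 equivalence classes.

2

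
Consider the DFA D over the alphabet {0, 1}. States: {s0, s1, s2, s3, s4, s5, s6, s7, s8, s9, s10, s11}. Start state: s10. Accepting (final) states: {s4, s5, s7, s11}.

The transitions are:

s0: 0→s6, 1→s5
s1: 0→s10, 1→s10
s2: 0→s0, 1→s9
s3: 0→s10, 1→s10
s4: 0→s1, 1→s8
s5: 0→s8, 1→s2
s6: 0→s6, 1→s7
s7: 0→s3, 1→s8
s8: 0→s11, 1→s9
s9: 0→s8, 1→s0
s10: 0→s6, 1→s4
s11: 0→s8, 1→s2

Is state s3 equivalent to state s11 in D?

Every state is reachable, so we keep all 12.
Initial partition by acceptance: {s4,s5,s7,s11} | {s0,s1,s2,s3,s6,s8,s9,s10}.
On input 0, block {s0,s1,s2,s3,s6,s8,s9,s10} splits into {s0,s1,s2,s3,s6,s9,s10} and {s8}.
Split {s4,s5,s7,s11} by δ(·,0) → {s4,s7} and {s5,s11}.
Refine {s0,s1,s2,s3,s6,s9,s10} on symbol 0: members go to different blocks, giving {s0,s1,s2,s3,s6,s10} and {s9}.
On input 1, block {s0,s1,s2,s3,s6,s10} splits into {s1,s3} and {s6,s10} and {s0} and {s2}.
No further refinement is possible. Final partition (8 blocks): {s4,s7} | {s1,s3} | {s8} | {s5,s11} | {s9} | {s6,s10} | {s0} | {s2}.
s3 and s11 end up in different blocks, so they are distinguishable. For instance, the string 'ε' is accepted from only s11.

No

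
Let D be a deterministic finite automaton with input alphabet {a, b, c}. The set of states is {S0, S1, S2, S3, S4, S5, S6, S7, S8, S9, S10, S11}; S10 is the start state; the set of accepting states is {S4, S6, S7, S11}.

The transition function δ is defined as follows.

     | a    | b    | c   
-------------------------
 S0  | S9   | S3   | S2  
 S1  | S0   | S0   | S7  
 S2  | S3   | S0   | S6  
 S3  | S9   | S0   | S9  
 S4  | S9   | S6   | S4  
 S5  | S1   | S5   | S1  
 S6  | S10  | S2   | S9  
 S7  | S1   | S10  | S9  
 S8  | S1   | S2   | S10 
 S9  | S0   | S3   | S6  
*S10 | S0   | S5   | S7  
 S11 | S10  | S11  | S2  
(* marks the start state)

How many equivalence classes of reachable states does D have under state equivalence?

Reachable states from the start: {S0,S1,S2,S3,S5,S6,S7,S9,S10}. Unreachable: {S4,S8,S11} — drop them.
Initial partition by acceptance: {S6,S7} | {S0,S1,S2,S3,S5,S9,S10}.
On input c, block {S0,S1,S2,S3,S5,S9,S10} splits into {S1,S2,S9,S10} and {S0,S3,S5}.
The partition is now stable with 3 blocks: {S6,S7} | {S1,S2,S9,S10} | {S0,S3,S5}.

3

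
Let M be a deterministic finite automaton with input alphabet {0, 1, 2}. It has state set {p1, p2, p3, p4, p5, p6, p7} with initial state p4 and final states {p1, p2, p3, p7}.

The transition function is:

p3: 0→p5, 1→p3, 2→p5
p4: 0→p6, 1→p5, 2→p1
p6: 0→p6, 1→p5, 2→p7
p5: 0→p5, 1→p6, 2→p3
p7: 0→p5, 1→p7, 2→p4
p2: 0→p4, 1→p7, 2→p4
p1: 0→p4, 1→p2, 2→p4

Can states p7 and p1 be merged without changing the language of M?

Every state is reachable, so we keep all 7.
Start with accepting vs non-accepting: {p1,p2,p3,p7} | {p4,p5,p6}.
Stable partition: {p1,p2,p3,p7} | {p4,p5,p6} — 2 equivalence classes.
p7 and p1 lie in the same block of the stable partition, so they are equivalent — no string distinguishes them.

Yes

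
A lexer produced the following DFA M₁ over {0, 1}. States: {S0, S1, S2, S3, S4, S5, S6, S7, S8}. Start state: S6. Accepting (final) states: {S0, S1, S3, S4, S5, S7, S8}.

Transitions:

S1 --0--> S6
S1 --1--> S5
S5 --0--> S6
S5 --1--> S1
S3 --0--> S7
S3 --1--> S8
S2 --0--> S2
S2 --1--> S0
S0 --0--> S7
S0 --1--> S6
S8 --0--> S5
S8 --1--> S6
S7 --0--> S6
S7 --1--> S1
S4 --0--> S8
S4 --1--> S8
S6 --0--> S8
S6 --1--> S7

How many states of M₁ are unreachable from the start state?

4

No path from S6 leads to S0, S2, S3, S4; the other 5 states are all reachable.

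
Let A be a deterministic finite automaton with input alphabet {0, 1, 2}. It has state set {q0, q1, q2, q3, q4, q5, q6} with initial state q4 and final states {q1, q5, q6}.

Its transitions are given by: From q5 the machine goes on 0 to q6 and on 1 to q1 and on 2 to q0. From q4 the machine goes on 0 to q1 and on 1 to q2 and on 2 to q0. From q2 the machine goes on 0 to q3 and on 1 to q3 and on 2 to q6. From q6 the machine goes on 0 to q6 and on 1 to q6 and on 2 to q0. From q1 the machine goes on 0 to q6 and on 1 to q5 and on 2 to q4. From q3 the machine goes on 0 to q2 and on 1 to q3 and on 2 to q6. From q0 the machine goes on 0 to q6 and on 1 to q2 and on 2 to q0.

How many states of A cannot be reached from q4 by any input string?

A breadth-first search from the start state visits every state.

0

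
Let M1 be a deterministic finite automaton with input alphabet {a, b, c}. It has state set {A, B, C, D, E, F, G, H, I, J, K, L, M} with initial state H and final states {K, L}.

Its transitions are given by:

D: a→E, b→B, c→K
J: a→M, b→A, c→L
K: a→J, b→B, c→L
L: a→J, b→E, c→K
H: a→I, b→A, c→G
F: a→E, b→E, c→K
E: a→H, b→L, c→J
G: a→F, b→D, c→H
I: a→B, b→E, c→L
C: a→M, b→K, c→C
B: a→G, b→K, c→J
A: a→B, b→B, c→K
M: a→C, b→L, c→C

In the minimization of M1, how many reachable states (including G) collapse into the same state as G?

2

Start with accepting vs non-accepting: {K,L} | {A,B,C,D,E,F,G,H,I,J,M}.
Split {A,B,C,D,E,F,G,H,I,J,M} by δ(·,b) → {A,D,F,G,H,I,J} and {B,C,E,M}.
Refine {A,D,F,G,H,I,J} on symbol a: members go to different blocks, giving {A,D,F,I,J} and {G,H}.
On input b, block {A,D,F,I,J} splits into {A,D,F,I} and {J}.
Split {B,C,E,M} by δ(·,a) → {B,E} and {C,M}.
Stable partition: {K,L} | {A,D,F,I} | {B,E} | {G,H} | {J} | {C,M} — 6 equivalence classes.
State G belongs to the block {G,H}, which has 2 states.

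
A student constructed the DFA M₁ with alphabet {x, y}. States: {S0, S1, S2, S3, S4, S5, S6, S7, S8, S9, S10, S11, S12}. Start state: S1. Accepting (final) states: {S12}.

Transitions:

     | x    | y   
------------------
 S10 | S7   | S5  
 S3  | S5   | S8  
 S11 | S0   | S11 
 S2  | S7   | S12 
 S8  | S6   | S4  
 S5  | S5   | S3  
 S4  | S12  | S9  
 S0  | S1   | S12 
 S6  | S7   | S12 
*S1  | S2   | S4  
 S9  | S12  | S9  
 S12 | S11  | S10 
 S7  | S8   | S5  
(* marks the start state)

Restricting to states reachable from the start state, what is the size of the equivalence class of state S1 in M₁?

2

Every state is reachable, so we keep all 13.
Initial partition by acceptance: {S12} | {S0,S1,S2,S3,S4,S5,S6,S7,S8,S9,S10,S11}.
Split {S0,S1,S2,S3,S4,S5,S6,S7,S8,S9,S10,S11} by δ(·,x) → {S0,S1,S2,S3,S5,S6,S7,S8,S10,S11} and {S4,S9}.
Split {S0,S1,S2,S3,S5,S6,S7,S8,S10,S11} by δ(·,y) → {S3,S5,S7,S10,S11} and {S0,S2,S6} and {S1,S8}.
Refine {S3,S5,S7,S10,S11} on symbol x: members go to different blocks, giving {S3,S5,S10} and {S7} and {S11}.
Refine {S3,S5,S10} on symbol x: members go to different blocks, giving {S3,S5} and {S10}.
Split {S3,S5} by δ(·,y) → {S3} and {S5}.
On input x, block {S0,S2,S6} splits into {S2,S6} and {S0}.
No further refinement is possible. Final partition (10 blocks): {S12} | {S3} | {S4,S9} | {S2,S6} | {S1,S8} | {S7} | {S11} | {S10} | {S5} | {S0}.
The equivalence class containing S1 is {S1,S8}, of size 2.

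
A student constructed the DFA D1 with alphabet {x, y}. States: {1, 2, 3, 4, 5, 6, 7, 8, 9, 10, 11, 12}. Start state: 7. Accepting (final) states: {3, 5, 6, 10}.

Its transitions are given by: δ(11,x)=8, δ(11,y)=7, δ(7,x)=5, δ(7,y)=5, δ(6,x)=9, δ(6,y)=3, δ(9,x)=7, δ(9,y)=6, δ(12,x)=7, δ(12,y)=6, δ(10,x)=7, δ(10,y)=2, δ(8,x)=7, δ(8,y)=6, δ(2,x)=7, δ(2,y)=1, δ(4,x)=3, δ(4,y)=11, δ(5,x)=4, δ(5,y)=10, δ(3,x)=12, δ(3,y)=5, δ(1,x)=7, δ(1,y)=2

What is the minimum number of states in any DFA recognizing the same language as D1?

9

Every state is reachable, so we keep all 12.
Start with accepting vs non-accepting: {3,5,6,10} | {1,2,4,7,8,9,11,12}.
Refine {3,5,6,10} on symbol y: members go to different blocks, giving {3,5,6} and {10}.
Split {3,5,6} by δ(·,y) → {3,6} and {5}.
On input y, block {3,6} splits into {3} and {6}.
Refine {1,2,4,7,8,9,11,12} on symbol x: members go to different blocks, giving {1,2,8,9,11,12} and {4} and {7}.
Split {1,2,8,9,11,12} by δ(·,x) → {1,2,8,9,12} and {11}.
Refine {1,2,8,9,12} on symbol y: members go to different blocks, giving {8,9,12} and {1,2}.
The partition is now stable with 9 blocks: {3} | {8,9,12} | {10} | {5} | {6} | {4} | {7} | {11} | {1,2}.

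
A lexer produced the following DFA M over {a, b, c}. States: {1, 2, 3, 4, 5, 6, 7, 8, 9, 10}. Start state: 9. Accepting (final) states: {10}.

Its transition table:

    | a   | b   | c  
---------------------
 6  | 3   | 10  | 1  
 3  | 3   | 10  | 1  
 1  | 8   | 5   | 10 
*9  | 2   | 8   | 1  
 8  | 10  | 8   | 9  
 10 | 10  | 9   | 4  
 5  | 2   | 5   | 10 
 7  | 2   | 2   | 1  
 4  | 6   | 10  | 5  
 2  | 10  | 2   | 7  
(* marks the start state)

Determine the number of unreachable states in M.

Exploring from 9, all states are eventually visited, so none are unreachable.

0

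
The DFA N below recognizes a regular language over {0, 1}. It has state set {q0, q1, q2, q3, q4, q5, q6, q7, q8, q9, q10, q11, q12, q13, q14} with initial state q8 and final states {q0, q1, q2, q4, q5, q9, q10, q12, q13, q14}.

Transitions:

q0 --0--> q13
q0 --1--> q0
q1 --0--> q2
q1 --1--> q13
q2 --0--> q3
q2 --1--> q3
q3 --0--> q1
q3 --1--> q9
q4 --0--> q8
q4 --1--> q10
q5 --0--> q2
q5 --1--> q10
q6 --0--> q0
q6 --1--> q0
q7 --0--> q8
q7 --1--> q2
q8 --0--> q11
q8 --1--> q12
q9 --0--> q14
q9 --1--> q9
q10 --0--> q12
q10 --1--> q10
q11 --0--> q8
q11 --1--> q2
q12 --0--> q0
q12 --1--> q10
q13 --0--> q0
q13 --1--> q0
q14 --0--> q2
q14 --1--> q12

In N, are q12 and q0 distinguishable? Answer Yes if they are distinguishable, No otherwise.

No

Reachable states from the start: {q0,q1,q2,q3,q8,q9,q10,q11,q12,q13,q14}. Unreachable: {q4,q5,q6,q7} — drop them.
Initial partition by acceptance: {q0,q1,q2,q9,q10,q12,q13,q14} | {q3,q8,q11}.
On input 0, block {q0,q1,q2,q9,q10,q12,q13,q14} splits into {q0,q1,q9,q10,q12,q13,q14} and {q2}.
On input 0, block {q0,q1,q9,q10,q12,q13,q14} splits into {q0,q9,q10,q12,q13} and {q1,q14}.
On input 0, block {q0,q9,q10,q12,q13} splits into {q0,q10,q12,q13} and {q9}.
On input 0, block {q3,q8,q11} splits into {q8,q11} and {q3}.
On input 1, block {q8,q11} splits into {q8} and {q11}.
No further refinement is possible. Final partition (7 blocks): {q0,q10,q12,q13} | {q8} | {q2} | {q1,q14} | {q9} | {q3} | {q11}.
q12 and q0 lie in the same block of the stable partition, so they are equivalent — no string distinguishes them.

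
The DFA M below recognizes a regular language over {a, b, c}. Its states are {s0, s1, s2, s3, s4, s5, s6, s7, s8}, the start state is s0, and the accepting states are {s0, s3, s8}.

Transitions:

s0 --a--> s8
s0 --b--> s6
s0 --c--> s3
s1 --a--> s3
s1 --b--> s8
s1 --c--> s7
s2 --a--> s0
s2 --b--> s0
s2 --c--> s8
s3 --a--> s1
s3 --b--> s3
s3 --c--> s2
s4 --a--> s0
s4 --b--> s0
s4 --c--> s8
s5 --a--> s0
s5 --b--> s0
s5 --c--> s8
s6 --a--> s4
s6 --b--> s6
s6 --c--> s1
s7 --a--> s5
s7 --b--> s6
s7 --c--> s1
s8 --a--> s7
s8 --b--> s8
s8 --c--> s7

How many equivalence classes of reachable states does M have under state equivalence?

Initial partition by acceptance: {s0,s3,s8} | {s1,s2,s4,s5,s6,s7}.
On input a, block {s0,s3,s8} splits into {s3,s8} and {s0}.
On input a, block {s1,s2,s4,s5,s6,s7} splits into {s2,s4,s5} and {s6,s7} and {s1}.
On input a, block {s3,s8} splits into {s3} and {s8}.
No further refinement is possible. Final partition (6 blocks): {s3} | {s2,s4,s5} | {s0} | {s6,s7} | {s1} | {s8}.

6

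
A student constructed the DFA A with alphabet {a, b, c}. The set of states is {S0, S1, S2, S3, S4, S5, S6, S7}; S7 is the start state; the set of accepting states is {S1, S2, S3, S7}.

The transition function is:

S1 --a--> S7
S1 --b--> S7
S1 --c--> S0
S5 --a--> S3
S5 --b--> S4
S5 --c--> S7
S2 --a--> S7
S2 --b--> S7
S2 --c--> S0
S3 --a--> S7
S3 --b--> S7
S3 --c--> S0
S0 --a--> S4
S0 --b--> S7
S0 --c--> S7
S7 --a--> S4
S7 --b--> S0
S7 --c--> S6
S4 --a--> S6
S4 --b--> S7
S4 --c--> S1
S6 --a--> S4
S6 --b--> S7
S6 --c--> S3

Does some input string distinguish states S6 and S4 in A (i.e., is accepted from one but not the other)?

States {S2,S5} cannot be reached from the start state, so discard them.
Start with accepting vs non-accepting: {S1,S3,S7} | {S0,S4,S6}.
Split {S1,S3,S7} by δ(·,a) → {S1,S3} and {S7}.
On input c, block {S0,S4,S6} splits into {S4,S6} and {S0}.
The partition is now stable with 4 blocks: {S1,S3} | {S4,S6} | {S7} | {S0}.
S6 and S4 lie in the same block of the stable partition, so they are equivalent — no string distinguishes them.

No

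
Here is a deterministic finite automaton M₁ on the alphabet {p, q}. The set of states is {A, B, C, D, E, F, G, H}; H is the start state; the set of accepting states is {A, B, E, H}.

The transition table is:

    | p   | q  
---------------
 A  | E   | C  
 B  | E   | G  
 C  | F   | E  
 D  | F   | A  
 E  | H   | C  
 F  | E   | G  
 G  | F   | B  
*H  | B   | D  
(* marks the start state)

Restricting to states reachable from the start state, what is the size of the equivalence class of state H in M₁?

4

Start with accepting vs non-accepting: {A,B,E,H} | {C,D,F,G}.
On input p, block {C,D,F,G} splits into {C,D,G} and {F}.
No further refinement is possible. Final partition (3 blocks): {A,B,E,H} | {C,D,G} | {F}.
State H belongs to the block {A,B,E,H}, which has 4 states.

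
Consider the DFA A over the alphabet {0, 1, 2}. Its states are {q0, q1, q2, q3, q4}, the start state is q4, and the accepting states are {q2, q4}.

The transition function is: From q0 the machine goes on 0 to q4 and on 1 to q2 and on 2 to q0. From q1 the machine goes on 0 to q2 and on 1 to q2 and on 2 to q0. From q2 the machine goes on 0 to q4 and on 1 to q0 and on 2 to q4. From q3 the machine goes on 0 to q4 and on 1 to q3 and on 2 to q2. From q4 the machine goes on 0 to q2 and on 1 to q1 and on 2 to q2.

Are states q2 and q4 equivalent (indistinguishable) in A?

Yes

Reachable states from the start: {q0,q1,q2,q4}. Unreachable: {q3} — drop them.
P0 = {q2,q4} | {q0,q1}.
No further refinement is possible. Final partition (2 blocks): {q2,q4} | {q0,q1}.
q2 and q4 lie in the same block of the stable partition, so they are equivalent — no string distinguishes them.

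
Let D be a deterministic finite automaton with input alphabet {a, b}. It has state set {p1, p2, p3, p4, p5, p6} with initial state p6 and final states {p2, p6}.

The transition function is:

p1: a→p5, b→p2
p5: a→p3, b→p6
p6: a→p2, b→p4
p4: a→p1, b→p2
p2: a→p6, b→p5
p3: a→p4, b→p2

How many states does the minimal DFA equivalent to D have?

2

All states are reachable from the start state.
Start with accepting vs non-accepting: {p2,p6} | {p1,p3,p4,p5}.
The partition is now stable with 2 blocks: {p2,p6} | {p1,p3,p4,p5}.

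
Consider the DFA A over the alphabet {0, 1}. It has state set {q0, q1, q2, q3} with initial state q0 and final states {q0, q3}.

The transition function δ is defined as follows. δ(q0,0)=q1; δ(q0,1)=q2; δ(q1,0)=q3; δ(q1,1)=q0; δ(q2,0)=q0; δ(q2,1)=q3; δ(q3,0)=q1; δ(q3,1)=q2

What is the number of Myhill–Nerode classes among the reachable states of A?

Every state is reachable, so we keep all 4.
Initial partition by acceptance: {q0,q3} | {q1,q2}.
Stable partition: {q0,q3} | {q1,q2} — 2 equivalence classes.

2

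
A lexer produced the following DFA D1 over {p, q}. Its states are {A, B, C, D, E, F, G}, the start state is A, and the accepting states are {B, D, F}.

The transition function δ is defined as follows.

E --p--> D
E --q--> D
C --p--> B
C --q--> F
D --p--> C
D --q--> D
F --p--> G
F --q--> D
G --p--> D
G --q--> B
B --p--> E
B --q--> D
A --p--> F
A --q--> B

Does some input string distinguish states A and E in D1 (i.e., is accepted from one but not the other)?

All states are reachable from the start state.
P0 = {B,D,F} | {A,C,E,G}.
Stable partition: {B,D,F} | {A,C,E,G} — 2 equivalence classes.
A and E lie in the same block of the stable partition, so they are equivalent — no string distinguishes them.

No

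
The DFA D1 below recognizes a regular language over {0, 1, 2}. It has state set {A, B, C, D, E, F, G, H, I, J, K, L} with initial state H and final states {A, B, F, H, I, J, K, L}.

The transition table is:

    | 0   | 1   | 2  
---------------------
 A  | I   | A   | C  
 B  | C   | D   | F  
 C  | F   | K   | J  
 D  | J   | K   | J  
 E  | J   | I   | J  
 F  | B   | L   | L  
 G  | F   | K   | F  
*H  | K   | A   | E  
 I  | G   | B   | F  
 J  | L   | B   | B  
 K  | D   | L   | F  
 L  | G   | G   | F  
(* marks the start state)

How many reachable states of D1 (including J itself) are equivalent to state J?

2

Every state is reachable, so we keep all 12.
P0 = {A,B,F,H,I,J,K,L} | {C,D,E,G}.
Split {A,B,F,H,I,J,K,L} by δ(·,0) → {A,F,H,J} and {B,I,K,L}.
Split {A,F,H,J} by δ(·,1) → {A,H} and {F,J}.
Split {B,I,K,L} by δ(·,1) → {B,L} and {I,K}.
Stable partition: {A,H} | {C,D,E,G} | {B,L} | {F,J} | {I,K} — 5 equivalence classes.
State J belongs to the block {F,J}, which has 2 states.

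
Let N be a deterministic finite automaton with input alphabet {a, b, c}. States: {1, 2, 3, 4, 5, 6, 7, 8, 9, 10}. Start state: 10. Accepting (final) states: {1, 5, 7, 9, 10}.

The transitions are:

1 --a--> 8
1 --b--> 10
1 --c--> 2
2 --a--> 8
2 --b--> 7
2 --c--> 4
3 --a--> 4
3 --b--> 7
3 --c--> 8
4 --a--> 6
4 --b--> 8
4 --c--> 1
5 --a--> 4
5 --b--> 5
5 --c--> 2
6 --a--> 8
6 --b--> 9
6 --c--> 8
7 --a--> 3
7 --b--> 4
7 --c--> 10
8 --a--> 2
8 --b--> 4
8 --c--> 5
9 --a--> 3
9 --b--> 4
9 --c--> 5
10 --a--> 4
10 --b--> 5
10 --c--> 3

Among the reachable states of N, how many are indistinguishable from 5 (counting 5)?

P0 = {1,5,7,9,10} | {2,3,4,6,8}.
Refine {1,5,7,9,10} on symbol b: members go to different blocks, giving {1,5,10} and {7,9}.
Split {2,3,4,6,8} by δ(·,b) → {2,3,6} and {4,8}.
Stable partition: {1,5,10} | {2,3,6} | {7,9} | {4,8} — 4 equivalence classes.
The equivalence class containing 5 is {1,5,10}, of size 3.

3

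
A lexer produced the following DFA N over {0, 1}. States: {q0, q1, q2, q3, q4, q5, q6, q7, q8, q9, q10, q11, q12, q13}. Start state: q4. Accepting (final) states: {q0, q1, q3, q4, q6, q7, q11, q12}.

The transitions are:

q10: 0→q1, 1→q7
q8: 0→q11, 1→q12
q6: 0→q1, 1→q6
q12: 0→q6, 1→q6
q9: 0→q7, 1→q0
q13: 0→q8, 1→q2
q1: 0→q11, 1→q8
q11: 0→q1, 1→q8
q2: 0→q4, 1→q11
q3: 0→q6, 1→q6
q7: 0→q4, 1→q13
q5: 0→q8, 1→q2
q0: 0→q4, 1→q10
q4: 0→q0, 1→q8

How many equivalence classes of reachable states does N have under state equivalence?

Reachable states from the start: {q0,q1,q2,q4,q6,q7,q8,q10,q11,q12,q13}. Unreachable: {q3,q5,q9} — drop them.
Start with accepting vs non-accepting: {q0,q1,q4,q6,q7,q11,q12} | {q2,q8,q10,q13}.
Refine {q0,q1,q4,q6,q7,q11,q12} on symbol 1: members go to different blocks, giving {q0,q1,q4,q7,q11} and {q6,q12}.
Refine {q2,q8,q10,q13} on symbol 0: members go to different blocks, giving {q2,q8,q10} and {q13}.
Refine {q0,q1,q4,q7,q11} on symbol 1: members go to different blocks, giving {q0,q1,q4,q11} and {q7}.
On input 1, block {q2,q8,q10} splits into {q2} and {q8} and {q10}.
On input 1, block {q0,q1,q4,q11} splits into {q1,q4,q11} and {q0}.
Refine {q1,q4,q11} on symbol 0: members go to different blocks, giving {q1,q11} and {q4}.
Refine {q6,q12} on symbol 0: members go to different blocks, giving {q6} and {q12}.
The partition is now stable with 10 blocks: {q1,q11} | {q2} | {q6} | {q13} | {q7} | {q8} | {q10} | {q0} | {q4} | {q12}.

10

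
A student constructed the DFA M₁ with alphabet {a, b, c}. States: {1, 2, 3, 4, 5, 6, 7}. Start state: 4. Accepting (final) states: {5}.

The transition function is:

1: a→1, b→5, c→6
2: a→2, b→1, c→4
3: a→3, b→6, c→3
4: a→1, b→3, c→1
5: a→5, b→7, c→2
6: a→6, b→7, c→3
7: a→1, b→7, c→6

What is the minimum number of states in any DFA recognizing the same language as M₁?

Initial partition by acceptance: {5} | {1,2,3,4,6,7}.
Split {1,2,3,4,6,7} by δ(·,b) → {2,3,4,6,7} and {1}.
Refine {2,3,4,6,7} on symbol a: members go to different blocks, giving {2,3,6} and {4,7}.
Split {2,3,6} by δ(·,b) → {2} and {3} and {6}.
On input b, block {4,7} splits into {4} and {7}.
The partition is now stable with 7 blocks: {5} | {2} | {1} | {4} | {3} | {6} | {7}.

7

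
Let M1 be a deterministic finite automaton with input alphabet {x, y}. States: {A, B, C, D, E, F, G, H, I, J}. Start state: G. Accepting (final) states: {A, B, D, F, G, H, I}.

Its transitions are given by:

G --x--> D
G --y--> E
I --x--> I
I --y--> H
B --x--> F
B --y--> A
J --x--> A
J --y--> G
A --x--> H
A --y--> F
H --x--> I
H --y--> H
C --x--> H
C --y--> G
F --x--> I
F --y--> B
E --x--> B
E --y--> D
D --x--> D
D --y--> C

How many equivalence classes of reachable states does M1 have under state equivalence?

States {J} cannot be reached from the start state, so discard them.
P0 = {A,B,D,F,G,H,I} | {C,E}.
On input y, block {A,B,D,F,G,H,I} splits into {A,B,F,H,I} and {D,G}.
The partition is now stable with 3 blocks: {A,B,F,H,I} | {C,E} | {D,G}.

3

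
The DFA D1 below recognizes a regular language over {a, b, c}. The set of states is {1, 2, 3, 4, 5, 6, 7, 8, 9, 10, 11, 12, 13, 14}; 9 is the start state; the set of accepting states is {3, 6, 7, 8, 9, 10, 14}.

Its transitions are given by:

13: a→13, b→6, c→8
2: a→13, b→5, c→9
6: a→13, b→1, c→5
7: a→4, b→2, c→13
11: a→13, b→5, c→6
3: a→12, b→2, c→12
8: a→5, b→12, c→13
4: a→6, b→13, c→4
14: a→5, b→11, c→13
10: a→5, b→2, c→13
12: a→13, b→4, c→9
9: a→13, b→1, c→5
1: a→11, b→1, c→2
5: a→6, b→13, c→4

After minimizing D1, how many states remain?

Reachable states from the start: {1,2,4,5,6,8,9,11,12,13}. Unreachable: {3,7,10,14} — drop them.
Initial partition by acceptance: {6,8,9} | {1,2,4,5,11,12,13}.
Refine {1,2,4,5,11,12,13} on symbol a: members go to different blocks, giving {1,2,11,12,13} and {4,5}.
Split {6,8,9} by δ(·,a) → {6,9} and {8}.
Refine {1,2,11,12,13} on symbol b: members go to different blocks, giving {2,11,12} and {1} and {13}.
Stable partition: {6,9} | {2,11,12} | {4,5} | {8} | {1} | {13} — 6 equivalence classes.

6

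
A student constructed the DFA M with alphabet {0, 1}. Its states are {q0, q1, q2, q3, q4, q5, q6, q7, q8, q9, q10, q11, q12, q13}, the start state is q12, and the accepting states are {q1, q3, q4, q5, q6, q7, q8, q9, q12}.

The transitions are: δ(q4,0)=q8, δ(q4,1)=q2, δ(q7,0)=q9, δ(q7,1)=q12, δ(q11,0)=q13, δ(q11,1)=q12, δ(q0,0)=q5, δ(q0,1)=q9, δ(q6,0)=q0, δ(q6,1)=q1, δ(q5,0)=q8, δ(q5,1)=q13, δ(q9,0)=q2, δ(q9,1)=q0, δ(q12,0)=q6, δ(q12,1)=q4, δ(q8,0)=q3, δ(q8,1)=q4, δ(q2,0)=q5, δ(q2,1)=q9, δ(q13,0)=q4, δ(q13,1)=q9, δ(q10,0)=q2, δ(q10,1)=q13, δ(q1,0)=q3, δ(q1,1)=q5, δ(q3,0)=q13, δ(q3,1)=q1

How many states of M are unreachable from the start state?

3

Starting at q12 and following transitions, the reachable set is {q0, q1, q2, q3, q4, q5, q6, q8, q9, q12, q13}. That leaves q7, q10, q11 unreachable — 3 in total.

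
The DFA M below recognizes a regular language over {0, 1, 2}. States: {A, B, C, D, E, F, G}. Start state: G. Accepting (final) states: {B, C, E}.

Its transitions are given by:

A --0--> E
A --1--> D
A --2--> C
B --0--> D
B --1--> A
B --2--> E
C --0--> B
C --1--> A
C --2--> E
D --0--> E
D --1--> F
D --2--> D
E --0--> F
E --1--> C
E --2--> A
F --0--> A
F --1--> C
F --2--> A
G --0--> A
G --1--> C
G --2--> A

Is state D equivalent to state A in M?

Every state is reachable, so we keep all 7.
P0 = {B,C,E} | {A,D,F,G}.
Split {B,C,E} by δ(·,0) → {B,E} and {C}.
Refine {B,E} on symbol 1: members go to different blocks, giving {B} and {E}.
Refine {A,D,F,G} on symbol 0: members go to different blocks, giving {A,D} and {F,G}.
On input 1, block {A,D} splits into {A} and {D}.
No further refinement is possible. Final partition (6 blocks): {B} | {A} | {C} | {E} | {F,G} | {D}.
D and A end up in different blocks, so they are distinguishable. For instance, the string '2' is accepted from only A.

No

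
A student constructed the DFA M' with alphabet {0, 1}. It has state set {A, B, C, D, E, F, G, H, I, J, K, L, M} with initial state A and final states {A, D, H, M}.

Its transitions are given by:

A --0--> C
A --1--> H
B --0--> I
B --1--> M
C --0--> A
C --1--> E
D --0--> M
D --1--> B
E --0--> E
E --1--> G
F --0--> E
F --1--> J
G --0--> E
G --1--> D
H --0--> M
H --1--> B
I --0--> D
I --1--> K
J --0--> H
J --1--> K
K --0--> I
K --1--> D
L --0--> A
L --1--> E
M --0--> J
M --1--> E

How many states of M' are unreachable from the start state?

No path from A leads to F, L; the other 11 states are all reachable.

2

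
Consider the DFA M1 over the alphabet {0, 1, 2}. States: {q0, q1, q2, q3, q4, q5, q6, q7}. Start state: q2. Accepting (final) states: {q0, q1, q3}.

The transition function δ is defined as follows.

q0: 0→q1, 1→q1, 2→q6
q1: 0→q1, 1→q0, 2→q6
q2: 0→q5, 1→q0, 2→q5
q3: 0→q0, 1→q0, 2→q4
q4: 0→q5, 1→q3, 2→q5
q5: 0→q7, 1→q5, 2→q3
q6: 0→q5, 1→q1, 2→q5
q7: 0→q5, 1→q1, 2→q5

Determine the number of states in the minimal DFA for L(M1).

3

All states are reachable from the start state.
Start with accepting vs non-accepting: {q0,q1,q3} | {q2,q4,q5,q6,q7}.
Refine {q2,q4,q5,q6,q7} on symbol 1: members go to different blocks, giving {q2,q4,q6,q7} and {q5}.
Stable partition: {q0,q1,q3} | {q2,q4,q6,q7} | {q5} — 3 equivalence classes.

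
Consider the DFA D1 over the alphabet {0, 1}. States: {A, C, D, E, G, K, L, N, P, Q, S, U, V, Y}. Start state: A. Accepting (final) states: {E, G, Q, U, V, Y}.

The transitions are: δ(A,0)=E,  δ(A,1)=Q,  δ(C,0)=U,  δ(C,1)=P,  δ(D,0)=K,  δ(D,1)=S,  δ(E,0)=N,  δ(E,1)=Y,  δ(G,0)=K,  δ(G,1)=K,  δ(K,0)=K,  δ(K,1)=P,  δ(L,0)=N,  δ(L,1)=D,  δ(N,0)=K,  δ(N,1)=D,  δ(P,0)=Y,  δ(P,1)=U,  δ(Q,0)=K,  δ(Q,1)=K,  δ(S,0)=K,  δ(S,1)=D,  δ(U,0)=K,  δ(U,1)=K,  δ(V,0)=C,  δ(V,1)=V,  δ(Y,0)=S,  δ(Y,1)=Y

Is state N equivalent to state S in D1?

First remove the unreachable states {C,G,L,V}; 10 states remain.
Start with accepting vs non-accepting: {E,Q,U,Y} | {A,D,K,N,P,S}.
Refine {E,Q,U,Y} on symbol 1: members go to different blocks, giving {Q,U} and {E,Y}.
Split {A,D,K,N,P,S} by δ(·,0) → {D,K,N,S} and {A,P}.
Split {D,K,N,S} by δ(·,1) → {D,N,S} and {K}.
Stable partition: {Q,U} | {D,N,S} | {E,Y} | {A,P} | {K} — 5 equivalence classes.
N and S lie in the same block of the stable partition, so they are equivalent — no string distinguishes them.

Yes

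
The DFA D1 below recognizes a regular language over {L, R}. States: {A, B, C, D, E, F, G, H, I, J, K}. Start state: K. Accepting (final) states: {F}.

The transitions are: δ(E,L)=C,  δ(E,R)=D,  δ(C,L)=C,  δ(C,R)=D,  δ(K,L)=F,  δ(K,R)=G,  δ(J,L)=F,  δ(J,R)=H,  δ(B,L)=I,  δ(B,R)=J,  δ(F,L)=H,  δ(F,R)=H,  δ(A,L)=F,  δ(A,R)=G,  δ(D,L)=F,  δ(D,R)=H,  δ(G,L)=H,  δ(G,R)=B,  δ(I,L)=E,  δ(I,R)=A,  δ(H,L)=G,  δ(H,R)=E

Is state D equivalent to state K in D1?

Every state is reachable, so we keep all 11.
Start with accepting vs non-accepting: {F} | {A,B,C,D,E,G,H,I,J,K}.
On input L, block {A,B,C,D,E,G,H,I,J,K} splits into {B,C,E,G,H,I} and {A,D,J,K}.
On input R, block {B,C,E,G,H,I} splits into {B,C,E,I} and {G,H}.
Stable partition: {F} | {B,C,E,I} | {A,D,J,K} | {G,H} — 4 equivalence classes.
D and K lie in the same block of the stable partition, so they are equivalent — no string distinguishes them.

Yes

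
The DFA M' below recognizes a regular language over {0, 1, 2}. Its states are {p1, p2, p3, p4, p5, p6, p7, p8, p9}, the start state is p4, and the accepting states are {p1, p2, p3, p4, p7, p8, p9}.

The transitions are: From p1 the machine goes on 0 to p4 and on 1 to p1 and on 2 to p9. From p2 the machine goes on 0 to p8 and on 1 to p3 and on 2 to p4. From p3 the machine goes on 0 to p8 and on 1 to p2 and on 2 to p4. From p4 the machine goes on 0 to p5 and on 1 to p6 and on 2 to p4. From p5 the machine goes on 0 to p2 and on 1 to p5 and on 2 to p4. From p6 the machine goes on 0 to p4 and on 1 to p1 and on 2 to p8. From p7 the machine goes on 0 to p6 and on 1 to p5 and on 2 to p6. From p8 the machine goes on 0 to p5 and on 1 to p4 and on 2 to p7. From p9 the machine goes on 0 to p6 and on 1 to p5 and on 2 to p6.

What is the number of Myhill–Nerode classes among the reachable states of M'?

7

All states are reachable from the start state.
Start with accepting vs non-accepting: {p1,p2,p3,p4,p7,p8,p9} | {p5,p6}.
Refine {p1,p2,p3,p4,p7,p8,p9} on symbol 0: members go to different blocks, giving {p4,p7,p8,p9} and {p1,p2,p3}.
On input 1, block {p4,p7,p8,p9} splits into {p4,p7,p9} and {p8}.
Refine {p4,p7,p9} on symbol 2: members go to different blocks, giving {p7,p9} and {p4}.
Split {p5,p6} by δ(·,0) → {p5} and {p6}.
Refine {p1,p2,p3} on symbol 0: members go to different blocks, giving {p2,p3} and {p1}.
Stable partition: {p7,p9} | {p5} | {p2,p3} | {p8} | {p4} | {p6} | {p1} — 7 equivalence classes.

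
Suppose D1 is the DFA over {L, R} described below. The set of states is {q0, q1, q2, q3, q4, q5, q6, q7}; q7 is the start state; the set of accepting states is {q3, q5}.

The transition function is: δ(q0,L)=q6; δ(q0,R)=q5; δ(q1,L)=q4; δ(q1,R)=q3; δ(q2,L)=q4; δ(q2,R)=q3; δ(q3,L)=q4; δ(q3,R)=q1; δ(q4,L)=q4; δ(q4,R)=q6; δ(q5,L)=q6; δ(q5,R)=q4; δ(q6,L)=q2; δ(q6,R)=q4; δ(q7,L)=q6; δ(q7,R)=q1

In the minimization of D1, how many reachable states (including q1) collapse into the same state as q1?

First remove the unreachable states {q0,q5}; 6 states remain.
Initial partition by acceptance: {q3} | {q1,q2,q4,q6,q7}.
Split {q1,q2,q4,q6,q7} by δ(·,R) → {q4,q6,q7} and {q1,q2}.
Refine {q4,q6,q7} on symbol L: members go to different blocks, giving {q4,q7} and {q6}.
On input L, block {q4,q7} splits into {q4} and {q7}.
The partition is now stable with 5 blocks: {q3} | {q4} | {q1,q2} | {q6} | {q7}.
State q1 belongs to the block {q1,q2}, which has 2 states.

2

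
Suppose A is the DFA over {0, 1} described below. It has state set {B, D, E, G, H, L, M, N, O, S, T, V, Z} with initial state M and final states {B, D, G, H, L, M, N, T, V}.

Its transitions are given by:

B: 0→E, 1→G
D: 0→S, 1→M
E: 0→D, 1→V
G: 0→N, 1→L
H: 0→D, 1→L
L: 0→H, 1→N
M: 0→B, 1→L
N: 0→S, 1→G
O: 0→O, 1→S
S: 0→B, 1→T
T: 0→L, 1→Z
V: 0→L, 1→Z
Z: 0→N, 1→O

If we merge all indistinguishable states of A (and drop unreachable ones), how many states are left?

7

All states are reachable from the start state.
Start with accepting vs non-accepting: {B,D,G,H,L,M,N,T,V} | {E,O,S,Z}.
Split {B,D,G,H,L,M,N,T,V} by δ(·,0) → {G,H,L,M,T,V} and {B,D,N}.
On input 0, block {G,H,L,M,T,V} splits into {L,T,V} and {G,H,M}.
Split {L,T,V} by δ(·,0) → {T,V} and {L}.
On input 0, block {E,O,S,Z} splits into {E,S,Z} and {O}.
Split {E,S,Z} by δ(·,1) → {E,S} and {Z}.
The partition is now stable with 7 blocks: {T,V} | {E,S} | {B,D,N} | {G,H,M} | {L} | {O} | {Z}.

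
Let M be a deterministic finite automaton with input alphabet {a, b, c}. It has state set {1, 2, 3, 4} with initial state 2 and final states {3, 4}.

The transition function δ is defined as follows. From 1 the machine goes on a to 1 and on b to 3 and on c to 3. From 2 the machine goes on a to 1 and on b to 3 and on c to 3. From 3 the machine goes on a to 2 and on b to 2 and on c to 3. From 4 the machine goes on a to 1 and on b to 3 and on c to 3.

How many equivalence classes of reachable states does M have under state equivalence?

States {4} cannot be reached from the start state, so discard them.
Start with accepting vs non-accepting: {3} | {1,2}.
Stable partition: {3} | {1,2} — 2 equivalence classes.

2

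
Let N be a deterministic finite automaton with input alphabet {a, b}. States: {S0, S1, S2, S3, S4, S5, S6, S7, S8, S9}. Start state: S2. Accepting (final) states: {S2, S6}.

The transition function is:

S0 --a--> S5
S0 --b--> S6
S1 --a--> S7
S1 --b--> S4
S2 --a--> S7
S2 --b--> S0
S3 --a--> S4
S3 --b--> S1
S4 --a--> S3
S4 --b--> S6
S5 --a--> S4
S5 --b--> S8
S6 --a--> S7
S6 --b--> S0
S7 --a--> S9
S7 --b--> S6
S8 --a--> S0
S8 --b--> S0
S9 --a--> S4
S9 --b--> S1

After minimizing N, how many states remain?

Start with accepting vs non-accepting: {S2,S6} | {S0,S1,S3,S4,S5,S7,S8,S9}.
On input b, block {S0,S1,S3,S4,S5,S7,S8,S9} splits into {S1,S3,S5,S8,S9} and {S0,S4,S7}.
Split {S1,S3,S5,S8,S9} by δ(·,b) → {S3,S5,S9} and {S1,S8}.
The partition is now stable with 4 blocks: {S2,S6} | {S3,S5,S9} | {S0,S4,S7} | {S1,S8}.

4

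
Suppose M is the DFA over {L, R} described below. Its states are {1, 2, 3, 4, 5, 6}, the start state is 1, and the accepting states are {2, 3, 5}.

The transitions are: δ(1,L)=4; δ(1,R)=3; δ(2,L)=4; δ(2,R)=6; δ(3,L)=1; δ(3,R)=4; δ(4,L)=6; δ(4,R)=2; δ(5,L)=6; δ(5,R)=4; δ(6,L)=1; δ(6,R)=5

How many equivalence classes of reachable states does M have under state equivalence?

2

P0 = {2,3,5} | {1,4,6}.
Stable partition: {2,3,5} | {1,4,6} — 2 equivalence classes.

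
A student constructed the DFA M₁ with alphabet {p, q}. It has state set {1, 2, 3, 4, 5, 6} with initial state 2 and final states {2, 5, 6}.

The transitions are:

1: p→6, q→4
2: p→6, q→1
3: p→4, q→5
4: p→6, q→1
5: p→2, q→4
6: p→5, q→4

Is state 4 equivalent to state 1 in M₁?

Yes

States {3} cannot be reached from the start state, so discard them.
Initial partition by acceptance: {2,5,6} | {1,4}.
Stable partition: {2,5,6} | {1,4} — 2 equivalence classes.
4 and 1 lie in the same block of the stable partition, so they are equivalent — no string distinguishes them.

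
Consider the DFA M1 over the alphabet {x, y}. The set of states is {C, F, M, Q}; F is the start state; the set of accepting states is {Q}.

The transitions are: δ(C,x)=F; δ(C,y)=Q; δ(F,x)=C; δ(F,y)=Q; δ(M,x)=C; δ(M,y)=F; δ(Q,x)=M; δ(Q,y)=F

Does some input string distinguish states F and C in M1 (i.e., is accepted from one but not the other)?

All states are reachable from the start state.
P0 = {Q} | {C,F,M}.
Refine {C,F,M} on symbol y: members go to different blocks, giving {C,F} and {M}.
Stable partition: {Q} | {C,F} | {M} — 3 equivalence classes.
F and C lie in the same block of the stable partition, so they are equivalent — no string distinguishes them.

No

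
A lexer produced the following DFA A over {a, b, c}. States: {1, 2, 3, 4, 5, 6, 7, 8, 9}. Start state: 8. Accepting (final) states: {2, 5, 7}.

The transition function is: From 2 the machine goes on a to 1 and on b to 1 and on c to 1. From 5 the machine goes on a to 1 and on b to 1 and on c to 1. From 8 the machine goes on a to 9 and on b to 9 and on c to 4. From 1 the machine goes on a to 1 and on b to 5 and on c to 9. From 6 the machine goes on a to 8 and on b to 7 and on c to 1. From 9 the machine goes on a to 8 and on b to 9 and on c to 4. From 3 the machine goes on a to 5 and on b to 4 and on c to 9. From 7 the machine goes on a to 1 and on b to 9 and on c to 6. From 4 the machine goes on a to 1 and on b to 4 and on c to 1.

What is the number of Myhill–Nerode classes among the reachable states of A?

States {2,3,6,7} cannot be reached from the start state, so discard them.
Initial partition by acceptance: {5} | {1,4,8,9}.
Split {1,4,8,9} by δ(·,b) → {4,8,9} and {1}.
Refine {4,8,9} on symbol a: members go to different blocks, giving {8,9} and {4}.
Stable partition: {5} | {8,9} | {1} | {4} — 4 equivalence classes.

4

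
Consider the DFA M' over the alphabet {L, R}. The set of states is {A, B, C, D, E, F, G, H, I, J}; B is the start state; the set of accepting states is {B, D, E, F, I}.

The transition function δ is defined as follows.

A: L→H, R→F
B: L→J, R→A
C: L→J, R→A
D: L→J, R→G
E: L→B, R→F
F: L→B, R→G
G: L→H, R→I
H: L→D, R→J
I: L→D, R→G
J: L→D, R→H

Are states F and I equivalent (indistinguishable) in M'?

Yes

Reachable states from the start: {A,B,D,F,G,H,I,J}. Unreachable: {C,E} — drop them.
Initial partition by acceptance: {B,D,F,I} | {A,G,H,J}.
Split {B,D,F,I} by δ(·,L) → {B,D} and {F,I}.
On input L, block {A,G,H,J} splits into {A,G} and {H,J}.
Stable partition: {B,D} | {A,G} | {F,I} | {H,J} — 4 equivalence classes.
F and I lie in the same block of the stable partition, so they are equivalent — no string distinguishes them.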